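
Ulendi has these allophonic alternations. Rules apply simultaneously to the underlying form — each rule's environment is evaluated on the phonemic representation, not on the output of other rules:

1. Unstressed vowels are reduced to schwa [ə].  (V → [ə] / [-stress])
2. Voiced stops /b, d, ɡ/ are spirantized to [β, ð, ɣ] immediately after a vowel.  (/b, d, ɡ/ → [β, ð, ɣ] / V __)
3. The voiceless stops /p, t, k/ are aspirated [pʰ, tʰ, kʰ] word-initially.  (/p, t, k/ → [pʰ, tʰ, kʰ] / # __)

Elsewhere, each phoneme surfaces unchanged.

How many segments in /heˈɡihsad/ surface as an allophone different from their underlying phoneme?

Segments that undergo a rule: /e/ → [ə] (rule 1); /ɡ/ → [ɣ] (rule 2); /a/ → [ə] (rule 1); /d/ → [ð] (rule 2).
All other segments surface unchanged.

4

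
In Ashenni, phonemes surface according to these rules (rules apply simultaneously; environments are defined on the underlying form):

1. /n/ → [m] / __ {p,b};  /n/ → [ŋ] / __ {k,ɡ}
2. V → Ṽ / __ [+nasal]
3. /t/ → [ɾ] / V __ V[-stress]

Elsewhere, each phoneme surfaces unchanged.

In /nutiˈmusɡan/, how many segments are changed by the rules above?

3

Segments that undergo a rule: /t/ → [ɾ] (rule 3); /i/ → [ĩ] (rule 2); /a/ → [ã] (rule 2).
All other segments surface unchanged.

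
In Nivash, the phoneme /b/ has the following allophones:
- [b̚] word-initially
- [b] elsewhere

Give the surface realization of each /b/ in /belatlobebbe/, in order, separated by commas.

[b̚], [b], [b], [b]

Occurrence 1 (position 1): word-initially → [b̚].
Occurrence 2 (position 8): no conditioning environment matches → elsewhere allophone [b].
Occurrence 3 (position 10): no conditioning environment matches → elsewhere allophone [b].
Occurrence 4 (position 11): no conditioning environment matches → elsewhere allophone [b].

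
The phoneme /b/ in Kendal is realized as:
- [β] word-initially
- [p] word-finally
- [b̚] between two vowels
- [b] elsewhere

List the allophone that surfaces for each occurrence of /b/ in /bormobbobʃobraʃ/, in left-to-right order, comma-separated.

Occurrence 1 (position 1): word-initially → [β].
Occurrence 2 (position 6): no conditioning environment matches → elsewhere allophone [b].
Occurrence 3 (position 7): no conditioning environment matches → elsewhere allophone [b].
Occurrence 4 (position 9): no conditioning environment matches → elsewhere allophone [b].
Occurrence 5 (position 12): no conditioning environment matches → elsewhere allophone [b].

[β], [b], [b], [b], [b]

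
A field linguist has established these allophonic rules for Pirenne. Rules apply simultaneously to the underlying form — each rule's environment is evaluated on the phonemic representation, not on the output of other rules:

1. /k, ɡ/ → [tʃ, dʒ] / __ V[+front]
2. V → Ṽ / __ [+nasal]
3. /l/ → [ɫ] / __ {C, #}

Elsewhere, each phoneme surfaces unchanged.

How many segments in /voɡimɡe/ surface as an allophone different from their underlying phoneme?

Segments that undergo a rule: /ɡ/ → [dʒ] (rule 1); /i/ → [ĩ] (rule 2); /ɡ/ → [dʒ] (rule 1).
All other segments surface unchanged.

3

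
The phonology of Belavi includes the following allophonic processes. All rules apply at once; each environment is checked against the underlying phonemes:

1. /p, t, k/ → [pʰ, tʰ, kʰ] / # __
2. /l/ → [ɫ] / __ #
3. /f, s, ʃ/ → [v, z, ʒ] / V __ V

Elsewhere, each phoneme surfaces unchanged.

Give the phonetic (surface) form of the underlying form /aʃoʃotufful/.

/a/ — not in any rule's target class → [a].
/ʃ/ meets the environment for rule 3 (between two vowels) → [ʒ].
/o/ (between /ʃ/ and /ʃ/): no rule targets it → [o].
Rule 3 applies to /ʃ/ (between /o/ and /o/: between two vowels) → [ʒ].
/o/ stays [o].
/t/ (between /o/ and /u/) is in the target of rule 1 but the environment (word-initially) is not met → [t].
/u/ (between /t/ and /f/) is unaffected → [u].
/f/ (between /u/ and /f/) is in the target of rule 3 but the environment (between two vowels) is not met → [f].
/f/ — between /f/ and /u/; rule 3 does not apply here → [f].
/u/ (between /f/ and /l/) is unaffected → [u].
/l/ — word-final, word-finally — surfaces as [ɫ] (rule 2).

[aʒoʒotuffuɫ]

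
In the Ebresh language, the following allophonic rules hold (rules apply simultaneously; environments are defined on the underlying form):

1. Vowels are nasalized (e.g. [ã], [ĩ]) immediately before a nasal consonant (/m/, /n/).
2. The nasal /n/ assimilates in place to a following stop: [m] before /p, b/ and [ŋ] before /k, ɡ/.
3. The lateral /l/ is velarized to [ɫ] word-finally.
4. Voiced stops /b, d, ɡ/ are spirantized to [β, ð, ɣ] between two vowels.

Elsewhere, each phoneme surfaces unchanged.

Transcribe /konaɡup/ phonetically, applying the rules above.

/o/ (between /k/ and /n/): before a nasal consonant, so rule 1 applies → [õ].
/n/ (between /o/ and /a/) is in the target of rule 2 but the environment (before a labial or velar stop) is not met → [n].
/a/ — between /n/ and /ɡ/; rule 1 does not apply here → [a].
/ɡ/ (between /a/ and /u/): between two vowels, so rule 4 applies → [ɣ].
/u/ (between /ɡ/ and /p/) is in the target of rule 1 but the environment (before a nasal consonant) is not met → [u].

[kõnaɣup]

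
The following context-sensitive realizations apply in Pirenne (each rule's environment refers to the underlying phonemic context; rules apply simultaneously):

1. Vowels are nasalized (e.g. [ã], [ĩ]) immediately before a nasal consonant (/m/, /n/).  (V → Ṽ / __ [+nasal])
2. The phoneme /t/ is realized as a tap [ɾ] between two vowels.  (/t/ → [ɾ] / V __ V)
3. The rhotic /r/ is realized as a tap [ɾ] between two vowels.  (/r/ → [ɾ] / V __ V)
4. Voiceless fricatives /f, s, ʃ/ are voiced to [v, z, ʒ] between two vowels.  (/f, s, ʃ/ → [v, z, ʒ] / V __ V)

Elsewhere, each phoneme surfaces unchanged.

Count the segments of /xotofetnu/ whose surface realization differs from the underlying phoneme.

2

Segments that undergo a rule: /t/ → [ɾ] (rule 2); /f/ → [v] (rule 4).
All other segments surface unchanged.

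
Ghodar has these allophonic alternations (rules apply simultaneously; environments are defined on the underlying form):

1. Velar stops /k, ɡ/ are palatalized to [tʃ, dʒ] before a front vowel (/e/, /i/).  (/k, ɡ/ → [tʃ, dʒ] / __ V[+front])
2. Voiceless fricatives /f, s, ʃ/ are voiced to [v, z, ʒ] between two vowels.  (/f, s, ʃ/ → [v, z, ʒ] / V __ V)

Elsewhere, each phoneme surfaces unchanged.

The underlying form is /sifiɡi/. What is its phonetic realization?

[sividʒi]

/s/ — word-initial; rule 2 does not apply here → [s].
/i/ stays [i].
Rule 2 applies to /f/ (between /i/ and /i/: between two vowels) → [v].
/i/ (between /f/ and /ɡ/) is unaffected → [i].
/ɡ/ meets the environment for rule 1 (before a front vowel) → [dʒ].
/i/ (word-final) is unaffected → [i].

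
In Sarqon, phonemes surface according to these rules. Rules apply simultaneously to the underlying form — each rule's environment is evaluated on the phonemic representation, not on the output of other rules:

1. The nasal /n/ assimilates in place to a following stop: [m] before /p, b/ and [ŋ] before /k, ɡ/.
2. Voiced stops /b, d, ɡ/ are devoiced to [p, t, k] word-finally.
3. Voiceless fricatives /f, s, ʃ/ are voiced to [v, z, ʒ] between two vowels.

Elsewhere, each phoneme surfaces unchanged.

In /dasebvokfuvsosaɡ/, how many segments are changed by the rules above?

3

Segments that undergo a rule: /s/ → [z] (rule 3); /s/ → [z] (rule 3); /ɡ/ → [k] (rule 2).
All other segments surface unchanged.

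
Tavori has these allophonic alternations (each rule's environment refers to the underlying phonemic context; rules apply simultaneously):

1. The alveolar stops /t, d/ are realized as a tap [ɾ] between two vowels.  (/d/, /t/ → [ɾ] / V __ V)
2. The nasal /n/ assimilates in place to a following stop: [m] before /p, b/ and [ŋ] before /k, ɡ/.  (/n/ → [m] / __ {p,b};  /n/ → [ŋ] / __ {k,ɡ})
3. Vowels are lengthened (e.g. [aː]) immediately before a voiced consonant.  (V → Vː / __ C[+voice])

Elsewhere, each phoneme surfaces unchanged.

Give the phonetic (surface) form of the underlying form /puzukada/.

[puːzukaːɾa]

Rule 3 applies to /u/ (between /p/ and /z/: before a voiced consonant) → [uː].
/u/ — between /z/ and /k/; rule 3 does not apply here → [u].
/a/ (between /k/ and /d/): before a voiced consonant, so rule 3 applies → [aː].
/d/ (between /a/ and /a/): between two vowels, so rule 1 applies → [ɾ].
/a/ — word-final; rule 3 does not apply here → [a].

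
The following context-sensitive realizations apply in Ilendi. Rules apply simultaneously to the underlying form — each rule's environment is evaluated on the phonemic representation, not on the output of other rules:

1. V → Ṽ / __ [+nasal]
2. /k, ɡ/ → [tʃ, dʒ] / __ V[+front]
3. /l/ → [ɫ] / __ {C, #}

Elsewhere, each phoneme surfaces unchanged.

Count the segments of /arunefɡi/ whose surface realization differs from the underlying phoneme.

2

Segments that undergo a rule: /u/ → [ũ] (rule 1); /ɡ/ → [dʒ] (rule 2).
All other segments surface unchanged.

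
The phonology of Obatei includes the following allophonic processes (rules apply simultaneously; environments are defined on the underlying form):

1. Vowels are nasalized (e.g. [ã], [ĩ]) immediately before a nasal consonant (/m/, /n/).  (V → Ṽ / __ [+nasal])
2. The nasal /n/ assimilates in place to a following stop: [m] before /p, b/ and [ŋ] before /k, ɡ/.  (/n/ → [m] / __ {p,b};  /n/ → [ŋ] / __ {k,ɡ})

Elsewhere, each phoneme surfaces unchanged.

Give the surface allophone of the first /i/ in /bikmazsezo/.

[i]

/i/ (between /b/ and /k/): rule 1 targets it, but not before a nasal consonant → unchanged [i].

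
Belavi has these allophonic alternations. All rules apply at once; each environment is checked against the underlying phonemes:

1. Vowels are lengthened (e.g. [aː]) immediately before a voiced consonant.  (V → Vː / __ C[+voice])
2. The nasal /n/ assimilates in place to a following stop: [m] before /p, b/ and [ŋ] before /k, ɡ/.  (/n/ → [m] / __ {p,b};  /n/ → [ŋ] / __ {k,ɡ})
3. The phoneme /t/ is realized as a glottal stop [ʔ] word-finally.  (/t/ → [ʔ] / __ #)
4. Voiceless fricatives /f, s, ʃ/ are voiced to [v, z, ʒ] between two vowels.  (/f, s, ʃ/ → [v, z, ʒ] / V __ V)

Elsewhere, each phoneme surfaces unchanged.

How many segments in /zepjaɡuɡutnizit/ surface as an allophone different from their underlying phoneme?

4

Segments that undergo a rule: /a/ → [aː] (rule 1); /u/ → [uː] (rule 1); /i/ → [iː] (rule 1); /t/ → [ʔ] (rule 3).
All other segments surface unchanged.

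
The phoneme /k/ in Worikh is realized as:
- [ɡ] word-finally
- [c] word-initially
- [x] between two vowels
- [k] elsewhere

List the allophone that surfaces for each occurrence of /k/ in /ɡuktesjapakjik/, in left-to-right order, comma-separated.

Occurrence 1 (position 3): no conditioning environment matches → elsewhere allophone [k].
Occurrence 2 (position 11): no conditioning environment matches → elsewhere allophone [k].
Occurrence 3 (position 14): word-finally → [ɡ].

[k], [k], [ɡ]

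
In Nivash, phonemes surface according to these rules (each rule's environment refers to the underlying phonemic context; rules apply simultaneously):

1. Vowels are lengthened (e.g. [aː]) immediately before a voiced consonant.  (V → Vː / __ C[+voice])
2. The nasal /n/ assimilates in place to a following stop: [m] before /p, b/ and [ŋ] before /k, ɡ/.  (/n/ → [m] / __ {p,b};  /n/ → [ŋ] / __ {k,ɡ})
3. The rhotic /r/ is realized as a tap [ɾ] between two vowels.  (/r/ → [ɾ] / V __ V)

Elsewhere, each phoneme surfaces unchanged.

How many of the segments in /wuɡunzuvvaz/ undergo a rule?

4

Segments that undergo a rule: /u/ → [uː] (rule 1); /u/ → [uː] (rule 1); /u/ → [uː] (rule 1); /a/ → [aː] (rule 1).
All other segments surface unchanged.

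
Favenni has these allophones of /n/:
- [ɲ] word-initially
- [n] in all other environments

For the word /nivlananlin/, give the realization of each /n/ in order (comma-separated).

Occurrence 1 (position 1): word-initially → [ɲ].
Occurrence 2 (position 6): no conditioning environment matches → elsewhere allophone [n].
Occurrence 3 (position 8): no conditioning environment matches → elsewhere allophone [n].
Occurrence 4 (position 11): no conditioning environment matches → elsewhere allophone [n].

[ɲ], [n], [n], [n]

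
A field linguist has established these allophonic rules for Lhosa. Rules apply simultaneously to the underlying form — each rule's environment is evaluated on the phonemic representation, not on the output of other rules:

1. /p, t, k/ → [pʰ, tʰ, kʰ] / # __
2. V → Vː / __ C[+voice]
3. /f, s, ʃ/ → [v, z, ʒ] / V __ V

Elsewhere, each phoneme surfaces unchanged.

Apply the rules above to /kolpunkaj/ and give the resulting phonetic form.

[kʰoːlpuːnkaːj]

/k/ (word-initial): word-initially, so rule 1 applies → [kʰ].
Rule 2 applies to /o/ (between /k/ and /l/: before a voiced consonant) → [oː].
/p/ (between /l/ and /u/) is in the target of rule 1 but the environment (word-initially) is not met → [p].
Rule 2 applies to /u/ (between /p/ and /n/: before a voiced consonant) → [uː].
/k/ — between /n/ and /a/; rule 1 does not apply here → [k].
/a/ (between /k/ and /j/): before a voiced consonant, so rule 2 applies → [aː].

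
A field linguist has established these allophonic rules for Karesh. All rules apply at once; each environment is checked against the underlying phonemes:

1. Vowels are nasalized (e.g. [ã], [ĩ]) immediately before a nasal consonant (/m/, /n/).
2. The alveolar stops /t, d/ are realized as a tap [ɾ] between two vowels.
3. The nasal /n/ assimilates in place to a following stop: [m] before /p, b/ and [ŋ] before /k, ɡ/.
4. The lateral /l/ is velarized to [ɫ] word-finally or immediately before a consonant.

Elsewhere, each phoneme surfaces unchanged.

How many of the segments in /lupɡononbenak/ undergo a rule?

4

Segments that undergo a rule: /o/ → [õ] (rule 1); /o/ → [õ] (rule 1); /n/ → [m] (rule 3); /e/ → [ẽ] (rule 1).
All other segments surface unchanged.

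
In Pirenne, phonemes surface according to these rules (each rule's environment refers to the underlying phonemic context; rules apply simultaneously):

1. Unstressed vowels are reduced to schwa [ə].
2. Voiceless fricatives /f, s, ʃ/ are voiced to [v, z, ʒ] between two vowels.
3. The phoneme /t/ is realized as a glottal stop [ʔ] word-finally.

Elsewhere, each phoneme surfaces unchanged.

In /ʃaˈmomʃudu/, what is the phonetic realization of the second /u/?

[ə]

/u/ — word-final, in an unstressed syllable — surfaces as [ə] (rule 1).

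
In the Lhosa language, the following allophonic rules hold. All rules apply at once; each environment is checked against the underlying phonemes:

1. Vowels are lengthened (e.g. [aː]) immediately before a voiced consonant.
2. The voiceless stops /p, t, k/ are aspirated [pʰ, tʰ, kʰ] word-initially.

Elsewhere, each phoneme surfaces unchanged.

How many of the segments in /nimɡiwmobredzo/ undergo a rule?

4

Segments that undergo a rule: /i/ → [iː] (rule 1); /i/ → [iː] (rule 1); /o/ → [oː] (rule 1); /e/ → [eː] (rule 1).
All other segments surface unchanged.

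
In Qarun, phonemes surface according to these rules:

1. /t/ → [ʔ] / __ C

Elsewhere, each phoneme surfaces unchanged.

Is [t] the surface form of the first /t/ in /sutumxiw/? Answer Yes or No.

Yes

/t/ — between /u/ and /u/; rule 1 does not apply here → [t].
The actual realization is [t], which matches [t].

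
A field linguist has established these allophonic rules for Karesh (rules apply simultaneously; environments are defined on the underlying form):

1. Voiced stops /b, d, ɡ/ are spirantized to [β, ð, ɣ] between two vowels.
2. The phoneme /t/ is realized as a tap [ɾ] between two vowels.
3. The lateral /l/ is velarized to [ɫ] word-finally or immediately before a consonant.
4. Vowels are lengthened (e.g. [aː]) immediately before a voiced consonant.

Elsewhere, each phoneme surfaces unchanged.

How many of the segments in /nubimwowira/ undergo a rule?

Segments that undergo a rule: /u/ → [uː] (rule 4); /b/ → [β] (rule 1); /i/ → [iː] (rule 4); /o/ → [oː] (rule 4); /i/ → [iː] (rule 4).
All other segments surface unchanged.

5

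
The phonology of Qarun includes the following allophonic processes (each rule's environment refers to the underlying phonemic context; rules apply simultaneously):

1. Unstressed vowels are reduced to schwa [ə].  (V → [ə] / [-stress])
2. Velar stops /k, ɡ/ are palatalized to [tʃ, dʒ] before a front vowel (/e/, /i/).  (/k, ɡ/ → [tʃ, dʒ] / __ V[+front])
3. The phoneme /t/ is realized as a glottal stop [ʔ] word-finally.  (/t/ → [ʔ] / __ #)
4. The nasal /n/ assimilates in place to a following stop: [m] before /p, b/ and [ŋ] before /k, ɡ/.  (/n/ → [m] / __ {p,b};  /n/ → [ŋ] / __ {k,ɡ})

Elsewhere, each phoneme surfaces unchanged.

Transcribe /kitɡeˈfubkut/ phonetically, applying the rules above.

[tʃətdʒəˈfubkəʔ]

/k/ meets the environment for rule 2 (before a front vowel) → [tʃ].
/i/ (between /k/ and /t/): in an unstressed syllable, so rule 1 applies → [ə].
/t/ — between /i/ and /ɡ/; rule 3 does not apply here → [t].
/ɡ/ (between /t/ and /e/): before a front vowel, so rule 2 applies → [dʒ].
/e/ meets the environment for rule 1 (in an unstressed syllable) → [ə].
/f/ — not in any rule's target class → [f].
/u/ — between /f/ and /b/; rule 1 does not apply here → [u].
/b/ stays [b].
/k/ — between /b/ and /u/; rule 2 does not apply here → [k].
/u/ (between /k/ and /t/) occurs in an unstressed syllable → [ə] by rule 1.
/t/ — word-final, word-finally — surfaces as [ʔ] (rule 3).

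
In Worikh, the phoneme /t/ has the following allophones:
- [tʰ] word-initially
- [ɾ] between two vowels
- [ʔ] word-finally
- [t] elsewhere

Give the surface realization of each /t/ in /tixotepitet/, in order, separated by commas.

Occurrence 1 (position 1): word-initially → [tʰ].
Occurrence 2 (position 5): between two vowels → [ɾ].
Occurrence 3 (position 9): between two vowels → [ɾ].
Occurrence 4 (position 11): word-finally → [ʔ].

[tʰ], [ɾ], [ɾ], [ʔ]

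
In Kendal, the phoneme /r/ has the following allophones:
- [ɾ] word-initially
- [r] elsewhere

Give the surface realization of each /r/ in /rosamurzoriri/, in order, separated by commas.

[ɾ], [r], [r], [r]

Occurrence 1 (position 1): word-initially → [ɾ].
Occurrence 2 (position 7): no conditioning environment matches → elsewhere allophone [r].
Occurrence 3 (position 10): no conditioning environment matches → elsewhere allophone [r].
Occurrence 4 (position 12): no conditioning environment matches → elsewhere allophone [r].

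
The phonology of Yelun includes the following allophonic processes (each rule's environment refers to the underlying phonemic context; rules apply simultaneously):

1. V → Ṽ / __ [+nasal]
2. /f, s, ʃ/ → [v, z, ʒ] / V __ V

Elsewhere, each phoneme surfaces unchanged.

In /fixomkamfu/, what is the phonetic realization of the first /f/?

[f]

/f/ (word-initial) is in the target of rule 2 but the environment (between two vowels) is not met → [f].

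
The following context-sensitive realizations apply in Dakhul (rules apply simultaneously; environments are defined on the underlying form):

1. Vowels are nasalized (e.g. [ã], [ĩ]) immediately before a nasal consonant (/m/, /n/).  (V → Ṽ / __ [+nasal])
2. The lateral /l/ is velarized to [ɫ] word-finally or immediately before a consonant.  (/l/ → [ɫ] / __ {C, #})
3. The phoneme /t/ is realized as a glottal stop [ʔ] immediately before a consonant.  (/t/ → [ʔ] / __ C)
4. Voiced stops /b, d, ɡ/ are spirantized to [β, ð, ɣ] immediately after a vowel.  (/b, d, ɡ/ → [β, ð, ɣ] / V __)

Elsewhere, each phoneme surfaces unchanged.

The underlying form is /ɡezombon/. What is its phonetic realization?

[ɡezõmbõn]

/ɡ/ (word-initial) is in the target of rule 4 but the environment (immediately after a vowel) is not met → [ɡ].
/e/ — between /ɡ/ and /z/; rule 1 does not apply here → [e].
/z/ stays [z].
/o/ — between /z/ and /m/, before a nasal consonant — surfaces as [õ] (rule 1).
/m/ stays [m].
/b/ (between /m/ and /o/): rule 4 targets it, but not immediately after a vowel → unchanged [b].
/o/ (between /b/ and /n/) occurs before a nasal consonant → [õ] by rule 1.
/n/ (word-final): no rule targets it → [n].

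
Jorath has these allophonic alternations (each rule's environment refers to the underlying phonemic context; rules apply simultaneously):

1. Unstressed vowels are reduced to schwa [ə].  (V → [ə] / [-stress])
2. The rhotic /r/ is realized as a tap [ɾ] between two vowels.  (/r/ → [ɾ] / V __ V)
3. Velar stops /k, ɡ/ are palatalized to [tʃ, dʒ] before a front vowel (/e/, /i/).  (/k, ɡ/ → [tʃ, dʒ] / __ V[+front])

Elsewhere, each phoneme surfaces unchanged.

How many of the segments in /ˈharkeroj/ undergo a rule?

Segments that undergo a rule: /k/ → [tʃ] (rule 3); /e/ → [ə] (rule 1); /r/ → [ɾ] (rule 2); /o/ → [ə] (rule 1).
All other segments surface unchanged.

4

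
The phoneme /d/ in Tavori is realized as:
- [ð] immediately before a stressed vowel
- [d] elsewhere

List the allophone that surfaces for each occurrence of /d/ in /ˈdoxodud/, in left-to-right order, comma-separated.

[ð], [d], [d]

Occurrence 1 (position 1): immediately before a stressed vowel → [ð].
Occurrence 2 (position 5): no conditioning environment matches → elsewhere allophone [d].
Occurrence 3 (position 7): no conditioning environment matches → elsewhere allophone [d].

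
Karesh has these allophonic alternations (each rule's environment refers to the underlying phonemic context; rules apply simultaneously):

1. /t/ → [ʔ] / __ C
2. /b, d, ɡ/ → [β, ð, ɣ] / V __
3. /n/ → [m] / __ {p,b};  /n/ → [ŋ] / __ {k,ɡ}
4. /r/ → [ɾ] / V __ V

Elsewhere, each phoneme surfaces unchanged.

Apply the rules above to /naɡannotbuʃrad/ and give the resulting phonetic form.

[naɣannoʔbuʃrað]

/n/ — word-initial; rule 3 does not apply here → [n].
Rule 2 applies to /ɡ/ (between /a/ and /a/: immediately after a vowel) → [ɣ].
/n/ (between /a/ and /n/) is in the target of rule 3 but the environment (before a labial or velar stop) is not met → [n].
/n/ (between /n/ and /o/): rule 3 targets it, but not before a labial or velar stop → unchanged [n].
Rule 1 applies to /t/ (between /o/ and /b/: immediately before a consonant) → [ʔ].
/b/ — between /t/ and /u/; rule 2 does not apply here → [b].
/r/ (between /ʃ/ and /a/) is in the target of rule 4 but the environment (between two vowels) is not met → [r].
/d/ (word-final) occurs immediately after a vowel → [ð] by rule 2.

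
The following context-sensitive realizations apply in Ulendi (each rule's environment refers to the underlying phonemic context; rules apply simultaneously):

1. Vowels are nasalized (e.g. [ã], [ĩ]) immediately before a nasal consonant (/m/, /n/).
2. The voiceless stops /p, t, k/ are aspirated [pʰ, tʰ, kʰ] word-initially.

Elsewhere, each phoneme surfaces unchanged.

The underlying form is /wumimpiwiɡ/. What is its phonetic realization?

/w/ (word-initial) is unaffected → [w].
/u/ meets the environment for rule 1 (before a nasal consonant) → [ũ].
/m/ — not in any rule's target class → [m].
Rule 1 applies to /i/ (between /m/ and /m/: before a nasal consonant) → [ĩ].
/m/ — not in any rule's target class → [m].
/p/ (between /m/ and /i/) fails the environment for rule 2, so it stays [p].
/i/ (between /p/ and /w/) fails the environment for rule 1, so it stays [i].
/w/ — not in any rule's target class → [w].
/i/ (between /w/ and /ɡ/) is in the target of rule 1 but the environment (before a nasal consonant) is not met → [i].
/ɡ/ stays [ɡ].

[wũmĩmpiwiɡ]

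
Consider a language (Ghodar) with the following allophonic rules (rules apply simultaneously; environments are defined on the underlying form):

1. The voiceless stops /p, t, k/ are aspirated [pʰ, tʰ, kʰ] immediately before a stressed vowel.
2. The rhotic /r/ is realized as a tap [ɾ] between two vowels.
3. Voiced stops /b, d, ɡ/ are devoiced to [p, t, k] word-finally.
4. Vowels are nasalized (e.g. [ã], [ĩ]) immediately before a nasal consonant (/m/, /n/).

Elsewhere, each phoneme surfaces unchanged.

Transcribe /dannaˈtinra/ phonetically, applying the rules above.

/d/ — word-initial; rule 3 does not apply here → [d].
Rule 4 applies to /a/ (between /d/ and /n/: before a nasal consonant) → [ã].
/a/ (between /n/ and /t/) is in the target of rule 4 but the environment (before a nasal consonant) is not met → [a].
/t/ meets the environment for rule 1 (immediately before a stressed vowel) → [tʰ].
/i/ — between /t/ and /n/, before a nasal consonant — surfaces as [ĩ] (rule 4).
/r/ (between /n/ and /a/): rule 2 targets it, but not between two vowels → unchanged [r].
/a/ (word-final) is in the target of rule 4 but the environment (before a nasal consonant) is not met → [a].

[dãnnaˈtʰĩnra]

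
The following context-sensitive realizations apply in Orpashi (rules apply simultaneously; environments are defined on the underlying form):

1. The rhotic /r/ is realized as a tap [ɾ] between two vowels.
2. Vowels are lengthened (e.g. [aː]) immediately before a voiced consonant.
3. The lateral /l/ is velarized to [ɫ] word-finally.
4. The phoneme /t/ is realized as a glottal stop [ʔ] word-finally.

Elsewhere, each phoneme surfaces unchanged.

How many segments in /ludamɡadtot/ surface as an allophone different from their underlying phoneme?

Segments that undergo a rule: /u/ → [uː] (rule 2); /a/ → [aː] (rule 2); /a/ → [aː] (rule 2); /t/ → [ʔ] (rule 4).
All other segments surface unchanged.

4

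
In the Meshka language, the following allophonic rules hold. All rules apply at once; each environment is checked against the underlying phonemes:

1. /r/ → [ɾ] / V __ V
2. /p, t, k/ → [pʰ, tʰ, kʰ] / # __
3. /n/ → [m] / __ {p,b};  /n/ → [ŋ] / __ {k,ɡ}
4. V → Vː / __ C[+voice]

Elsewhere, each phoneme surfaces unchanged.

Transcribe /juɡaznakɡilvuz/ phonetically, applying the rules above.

[juːɡaːznakɡiːlvuːz]

/u/ — between /j/ and /ɡ/, before a voiced consonant — surfaces as [uː] (rule 4).
Rule 4 applies to /a/ (between /ɡ/ and /z/: before a voiced consonant) → [aː].
/n/ — between /z/ and /a/; rule 3 does not apply here → [n].
/a/ — between /n/ and /k/; rule 4 does not apply here → [a].
/k/ (between /a/ and /ɡ/): rule 2 targets it, but not word-initially → unchanged [k].
/i/ meets the environment for rule 4 (before a voiced consonant) → [iː].
Rule 4 applies to /u/ (between /v/ and /z/: before a voiced consonant) → [uː].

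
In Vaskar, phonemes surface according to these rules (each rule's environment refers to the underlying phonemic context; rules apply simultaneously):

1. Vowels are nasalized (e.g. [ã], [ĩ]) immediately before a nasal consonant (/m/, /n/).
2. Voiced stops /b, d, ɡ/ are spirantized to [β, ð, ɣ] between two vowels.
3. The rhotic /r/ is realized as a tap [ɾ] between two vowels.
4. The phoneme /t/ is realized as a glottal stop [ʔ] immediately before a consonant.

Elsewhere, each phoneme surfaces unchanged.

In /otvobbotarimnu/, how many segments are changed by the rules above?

Segments that undergo a rule: /t/ → [ʔ] (rule 4); /r/ → [ɾ] (rule 3); /i/ → [ĩ] (rule 1).
All other segments surface unchanged.

3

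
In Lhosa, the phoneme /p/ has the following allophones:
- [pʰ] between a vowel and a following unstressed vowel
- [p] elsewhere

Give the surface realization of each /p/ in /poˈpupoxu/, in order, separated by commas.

Occurrence 1 (position 1): no conditioning environment matches → elsewhere allophone [p].
Occurrence 2 (position 3): no conditioning environment matches → elsewhere allophone [p].
Occurrence 3 (position 5): between a vowel and a following unstressed vowel → [pʰ].

[p], [p], [pʰ]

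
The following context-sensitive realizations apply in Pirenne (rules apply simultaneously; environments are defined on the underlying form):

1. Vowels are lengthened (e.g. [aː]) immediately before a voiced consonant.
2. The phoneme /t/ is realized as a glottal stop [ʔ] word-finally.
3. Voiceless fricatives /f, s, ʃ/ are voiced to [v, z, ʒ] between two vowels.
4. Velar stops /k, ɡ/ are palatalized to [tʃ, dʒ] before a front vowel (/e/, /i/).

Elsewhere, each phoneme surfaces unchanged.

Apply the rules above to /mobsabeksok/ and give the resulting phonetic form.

/m/ (word-initial) is unaffected → [m].
/o/ meets the environment for rule 1 (before a voiced consonant) → [oː].
/b/ stays [b].
/s/ (between /b/ and /a/): rule 3 targets it, but not between two vowels → unchanged [s].
Rule 1 applies to /a/ (between /s/ and /b/: before a voiced consonant) → [aː].
/b/ — not in any rule's target class → [b].
/e/ — between /b/ and /k/; rule 1 does not apply here → [e].
/k/ (between /e/ and /s/) fails the environment for rule 4, so it stays [k].
/s/ (between /k/ and /o/): rule 3 targets it, but not between two vowels → unchanged [s].
/o/ — between /s/ and /k/; rule 1 does not apply here → [o].
/k/ (word-final): rule 4 targets it, but not before a front vowel → unchanged [k].

[moːbsaːbeksok]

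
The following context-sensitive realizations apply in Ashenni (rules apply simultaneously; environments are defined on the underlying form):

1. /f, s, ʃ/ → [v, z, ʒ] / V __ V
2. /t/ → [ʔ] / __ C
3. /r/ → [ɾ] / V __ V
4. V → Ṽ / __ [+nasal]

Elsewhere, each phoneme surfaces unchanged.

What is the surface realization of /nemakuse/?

/n/ (word-initial) is unaffected → [n].
/e/ — between /n/ and /m/, before a nasal consonant — surfaces as [ẽ] (rule 4).
/m/ (between /e/ and /a/): no rule targets it → [m].
/a/ (between /m/ and /k/): rule 4 targets it, but not before a nasal consonant → unchanged [a].
/k/ (between /a/ and /u/): no rule targets it → [k].
/u/ (between /k/ and /s/) fails the environment for rule 4, so it stays [u].
/s/ — between /u/ and /e/, between two vowels — surfaces as [z] (rule 1).
/e/ (word-final): rule 4 targets it, but not before a nasal consonant → unchanged [e].

[nẽmakuze]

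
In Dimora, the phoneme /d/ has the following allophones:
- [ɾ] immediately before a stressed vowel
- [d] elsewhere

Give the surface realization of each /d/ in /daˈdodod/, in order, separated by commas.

Occurrence 1 (position 1): no conditioning environment matches → elsewhere allophone [d].
Occurrence 2 (position 3): immediately before a stressed vowel → [ɾ].
Occurrence 3 (position 5): no conditioning environment matches → elsewhere allophone [d].
Occurrence 4 (position 7): no conditioning environment matches → elsewhere allophone [d].

[d], [ɾ], [d], [d]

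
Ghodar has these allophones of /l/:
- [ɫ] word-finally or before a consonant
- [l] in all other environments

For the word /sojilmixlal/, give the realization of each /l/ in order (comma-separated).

Occurrence 1 (position 5): word-finally or before a consonant → [ɫ].
Occurrence 2 (position 9): no conditioning environment matches → elsewhere allophone [l].
Occurrence 3 (position 11): word-finally or before a consonant → [ɫ].

[ɫ], [l], [ɫ]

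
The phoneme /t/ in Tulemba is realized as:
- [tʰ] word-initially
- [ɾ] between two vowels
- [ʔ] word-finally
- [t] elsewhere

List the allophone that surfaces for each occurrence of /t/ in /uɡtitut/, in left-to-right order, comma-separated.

Occurrence 1 (position 3): no conditioning environment matches → elsewhere allophone [t].
Occurrence 2 (position 5): between two vowels → [ɾ].
Occurrence 3 (position 7): word-finally → [ʔ].

[t], [ɾ], [ʔ]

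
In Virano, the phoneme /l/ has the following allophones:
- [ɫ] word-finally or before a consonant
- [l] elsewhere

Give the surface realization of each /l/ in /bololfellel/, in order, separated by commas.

Occurrence 1 (position 3): no conditioning environment matches → elsewhere allophone [l].
Occurrence 2 (position 5): word-finally or before a consonant → [ɫ].
Occurrence 3 (position 8): word-finally or before a consonant → [ɫ].
Occurrence 4 (position 9): no conditioning environment matches → elsewhere allophone [l].
Occurrence 5 (position 11): word-finally or before a consonant → [ɫ].

[l], [ɫ], [ɫ], [l], [ɫ]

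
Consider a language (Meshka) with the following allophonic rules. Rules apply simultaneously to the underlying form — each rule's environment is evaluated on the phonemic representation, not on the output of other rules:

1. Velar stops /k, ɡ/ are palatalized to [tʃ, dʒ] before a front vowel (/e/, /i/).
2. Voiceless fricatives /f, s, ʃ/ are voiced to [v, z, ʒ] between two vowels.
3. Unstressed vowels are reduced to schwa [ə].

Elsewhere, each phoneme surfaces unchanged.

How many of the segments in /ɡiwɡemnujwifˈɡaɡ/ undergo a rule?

6

Segments that undergo a rule: /ɡ/ → [dʒ] (rule 1); /i/ → [ə] (rule 3); /ɡ/ → [dʒ] (rule 1); /e/ → [ə] (rule 3); /u/ → [ə] (rule 3); /i/ → [ə] (rule 3).
All other segments surface unchanged.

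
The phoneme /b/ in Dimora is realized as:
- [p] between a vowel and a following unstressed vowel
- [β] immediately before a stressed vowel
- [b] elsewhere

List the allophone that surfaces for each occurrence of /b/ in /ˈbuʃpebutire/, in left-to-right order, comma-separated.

[β], [p]

Occurrence 1 (position 1): immediately before a stressed vowel → [β].
Occurrence 2 (position 6): between a vowel and a following unstressed vowel → [p].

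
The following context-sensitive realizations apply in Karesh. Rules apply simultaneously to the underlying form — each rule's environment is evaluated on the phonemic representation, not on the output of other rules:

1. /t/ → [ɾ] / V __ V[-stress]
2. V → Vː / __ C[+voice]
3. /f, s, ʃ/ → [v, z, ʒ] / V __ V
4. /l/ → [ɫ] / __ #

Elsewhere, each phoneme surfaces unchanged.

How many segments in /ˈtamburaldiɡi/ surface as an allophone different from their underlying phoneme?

Segments that undergo a rule: /a/ → [aː] (rule 2); /u/ → [uː] (rule 2); /a/ → [aː] (rule 2); /i/ → [iː] (rule 2).
All other segments surface unchanged.

4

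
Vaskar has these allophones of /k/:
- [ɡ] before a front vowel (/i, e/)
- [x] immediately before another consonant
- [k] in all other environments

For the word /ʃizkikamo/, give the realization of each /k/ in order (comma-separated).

[ɡ], [k]

Occurrence 1 (position 4): before a front vowel (/i, e/) → [ɡ].
Occurrence 2 (position 6): no conditioning environment matches → elsewhere allophone [k].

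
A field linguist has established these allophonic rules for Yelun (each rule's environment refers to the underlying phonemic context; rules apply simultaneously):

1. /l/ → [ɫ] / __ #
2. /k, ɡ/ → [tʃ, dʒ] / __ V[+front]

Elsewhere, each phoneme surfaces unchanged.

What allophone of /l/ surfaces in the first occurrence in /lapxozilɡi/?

/l/ (word-initial): rule 1 targets it, but not word-finally → unchanged [l].

[l]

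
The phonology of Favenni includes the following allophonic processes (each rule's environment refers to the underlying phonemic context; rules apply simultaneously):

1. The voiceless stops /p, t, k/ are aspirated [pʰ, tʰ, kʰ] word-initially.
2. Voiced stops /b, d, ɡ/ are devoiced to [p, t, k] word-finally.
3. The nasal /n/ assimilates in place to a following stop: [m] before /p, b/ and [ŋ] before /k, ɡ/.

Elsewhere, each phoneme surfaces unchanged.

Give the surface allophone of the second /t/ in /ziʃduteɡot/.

[t]

/t/ (word-final) fails the environment for rule 1, so it stays [t].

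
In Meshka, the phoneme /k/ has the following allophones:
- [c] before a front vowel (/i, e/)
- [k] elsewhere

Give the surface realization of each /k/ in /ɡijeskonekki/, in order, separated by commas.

Occurrence 1 (position 6): no conditioning environment matches → elsewhere allophone [k].
Occurrence 2 (position 10): no conditioning environment matches → elsewhere allophone [k].
Occurrence 3 (position 11): before a front vowel → [c].

[k], [k], [c]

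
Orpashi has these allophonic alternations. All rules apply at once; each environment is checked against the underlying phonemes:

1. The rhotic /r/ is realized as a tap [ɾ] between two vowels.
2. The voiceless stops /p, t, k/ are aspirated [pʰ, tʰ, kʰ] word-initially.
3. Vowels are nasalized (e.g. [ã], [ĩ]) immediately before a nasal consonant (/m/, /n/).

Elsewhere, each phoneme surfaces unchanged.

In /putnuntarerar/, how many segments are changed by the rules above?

4

Segments that undergo a rule: /p/ → [pʰ] (rule 2); /u/ → [ũ] (rule 3); /r/ → [ɾ] (rule 1); /r/ → [ɾ] (rule 1).
All other segments surface unchanged.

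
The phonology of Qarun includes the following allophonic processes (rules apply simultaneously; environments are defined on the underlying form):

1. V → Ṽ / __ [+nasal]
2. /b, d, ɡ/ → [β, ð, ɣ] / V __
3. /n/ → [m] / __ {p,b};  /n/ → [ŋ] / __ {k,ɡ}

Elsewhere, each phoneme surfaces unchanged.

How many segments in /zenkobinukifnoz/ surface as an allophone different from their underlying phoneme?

Segments that undergo a rule: /e/ → [ẽ] (rule 1); /n/ → [ŋ] (rule 3); /b/ → [β] (rule 2); /i/ → [ĩ] (rule 1).
All other segments surface unchanged.

4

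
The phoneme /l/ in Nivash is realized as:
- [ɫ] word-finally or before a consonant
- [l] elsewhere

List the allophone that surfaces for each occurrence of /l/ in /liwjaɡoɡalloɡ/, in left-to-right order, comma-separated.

[l], [ɫ], [l]

Occurrence 1 (position 1): no conditioning environment matches → elsewhere allophone [l].
Occurrence 2 (position 10): word-finally or before a consonant → [ɫ].
Occurrence 3 (position 11): no conditioning environment matches → elsewhere allophone [l].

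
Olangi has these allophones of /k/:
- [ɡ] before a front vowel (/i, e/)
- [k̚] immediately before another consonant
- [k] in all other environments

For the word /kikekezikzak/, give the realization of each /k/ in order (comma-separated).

[ɡ], [ɡ], [ɡ], [k̚], [k]

Occurrence 1 (position 1): before a front vowel (/i, e/) → [ɡ].
Occurrence 2 (position 3): before a front vowel (/i, e/) → [ɡ].
Occurrence 3 (position 5): before a front vowel (/i, e/) → [ɡ].
Occurrence 4 (position 9): immediately before another consonant → [k̚].
Occurrence 5 (position 12): no conditioning environment matches → elsewhere allophone [k].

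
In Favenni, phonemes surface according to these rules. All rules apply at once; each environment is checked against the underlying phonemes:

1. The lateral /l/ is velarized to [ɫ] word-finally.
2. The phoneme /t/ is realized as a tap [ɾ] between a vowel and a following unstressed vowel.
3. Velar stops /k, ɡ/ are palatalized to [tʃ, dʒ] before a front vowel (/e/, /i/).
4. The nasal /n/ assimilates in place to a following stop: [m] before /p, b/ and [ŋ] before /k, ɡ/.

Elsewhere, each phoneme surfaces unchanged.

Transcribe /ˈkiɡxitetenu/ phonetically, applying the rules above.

[ˈtʃiɡxiɾeɾenu]

/k/ (word-initial) occurs before a front vowel → [tʃ] by rule 3.
/i/ — not in any rule's target class → [i].
/ɡ/ (between /i/ and /x/): rule 3 targets it, but not before a front vowel → unchanged [ɡ].
/x/ stays [x].
/i/ — not in any rule's target class → [i].
Rule 2 applies to /t/ (between /i/ and /e/: between a vowel and a following unstressed vowel) → [ɾ].
/e/ stays [e].
/t/ (between /e/ and /e/): between a vowel and a following unstressed vowel, so rule 2 applies → [ɾ].
/e/ — not in any rule's target class → [e].
/n/ (between /e/ and /u/) is in the target of rule 4 but the environment (before a labial or velar stop) is not met → [n].
/u/ stays [u].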